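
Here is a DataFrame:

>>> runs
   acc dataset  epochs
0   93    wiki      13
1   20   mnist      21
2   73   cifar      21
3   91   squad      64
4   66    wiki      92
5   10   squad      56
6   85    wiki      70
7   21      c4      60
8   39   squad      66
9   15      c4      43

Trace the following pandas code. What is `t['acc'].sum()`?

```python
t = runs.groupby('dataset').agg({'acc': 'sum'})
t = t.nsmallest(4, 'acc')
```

269

group by dataset, sum of acc:
         acc
dataset     
c4        36
cifar     73
mnist     20
squad    140
wiki     244
take 4 rows with smallest acc:
         acc
dataset     
mnist     20
c4        36
cifar     73
squad    140
Then the sum of column 'acc': 269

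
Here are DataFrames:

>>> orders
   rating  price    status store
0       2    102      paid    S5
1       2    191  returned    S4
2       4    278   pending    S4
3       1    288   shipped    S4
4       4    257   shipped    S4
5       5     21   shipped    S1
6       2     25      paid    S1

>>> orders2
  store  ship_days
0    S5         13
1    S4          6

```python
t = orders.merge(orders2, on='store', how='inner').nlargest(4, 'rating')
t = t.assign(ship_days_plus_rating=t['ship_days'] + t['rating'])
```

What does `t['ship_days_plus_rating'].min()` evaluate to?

merge on 'store' (how='inner') → 5 rows:
   rating  price    status store  ship_days
0       2    102      paid    S5         13
1       2    191  returned    S4          6
2       4    278   pending    S4          6
3       1    288   shipped    S4          6
4       4    257   shipped    S4          6
take 4 rows with largest rating:
   rating  price    status store  ship_days
2       4    278   pending    S4          6
4       4    257   shipped    S4          6
0       2    102      paid    S5         13
1       2    191  returned    S4          6
add column ship_days_plus_rating = t['ship_days'] + t['rating']:
   rating  price    status store  ship_days  ship_days_plus_rating
2       4    278   pending    S4          6                     10
4       4    257   shipped    S4          6                     10
0       2    102      paid    S5         13                     15
1       2    191  returned    S4          6                      8
Hence 8.

8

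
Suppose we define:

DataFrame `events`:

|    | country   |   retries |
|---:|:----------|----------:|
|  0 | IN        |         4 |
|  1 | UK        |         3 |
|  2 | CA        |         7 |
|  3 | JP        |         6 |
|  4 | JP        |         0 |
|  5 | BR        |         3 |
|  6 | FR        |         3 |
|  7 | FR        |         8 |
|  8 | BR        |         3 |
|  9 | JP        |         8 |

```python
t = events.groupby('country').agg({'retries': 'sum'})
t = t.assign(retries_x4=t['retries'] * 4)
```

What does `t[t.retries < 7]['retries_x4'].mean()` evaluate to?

group by country, sum of retries:
         retries
country         
BR             6
CA             7
FR            11
IN             4
JP            14
UK             3
add column retries_x4 = t['retries'] * 4:
         retries  retries_x4
country                     
BR             6          24
CA             7          28
FR            11          44
IN             4          16
JP            14          56
UK             3          12
filter rows where retries < 7:
         retries  retries_x4
country                     
BR             6          24
IN             4          16
UK             3          12
Hence 17.3333333333.

17.3333333333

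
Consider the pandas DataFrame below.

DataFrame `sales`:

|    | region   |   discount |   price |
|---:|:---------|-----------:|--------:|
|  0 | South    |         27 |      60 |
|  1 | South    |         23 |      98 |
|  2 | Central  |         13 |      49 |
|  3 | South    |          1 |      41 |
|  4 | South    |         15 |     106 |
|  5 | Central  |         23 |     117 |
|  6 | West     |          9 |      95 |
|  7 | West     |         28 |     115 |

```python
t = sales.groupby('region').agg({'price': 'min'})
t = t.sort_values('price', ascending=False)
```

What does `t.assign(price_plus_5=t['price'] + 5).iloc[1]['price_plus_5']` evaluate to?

group by region, min of price:
         price
region        
Central     49
South       41
West        95
sort by price descending:
         price
region        
West        95
Central     49
South       41
add column price_plus_5 = t['price'] + 5:
         price  price_plus_5
region                      
West        95           100
Central     49            54
South       41            46

54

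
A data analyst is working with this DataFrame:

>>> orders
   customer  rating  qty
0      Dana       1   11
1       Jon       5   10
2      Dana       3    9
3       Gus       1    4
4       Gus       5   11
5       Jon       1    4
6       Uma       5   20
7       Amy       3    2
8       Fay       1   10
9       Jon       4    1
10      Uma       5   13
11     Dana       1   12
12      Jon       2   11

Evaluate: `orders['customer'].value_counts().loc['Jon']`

4

value_counts of customer:
customer
Jon     4
Dana    3
Gus     2
Uma     2
Amy     1
Fay     1
Name: count, dtype: int64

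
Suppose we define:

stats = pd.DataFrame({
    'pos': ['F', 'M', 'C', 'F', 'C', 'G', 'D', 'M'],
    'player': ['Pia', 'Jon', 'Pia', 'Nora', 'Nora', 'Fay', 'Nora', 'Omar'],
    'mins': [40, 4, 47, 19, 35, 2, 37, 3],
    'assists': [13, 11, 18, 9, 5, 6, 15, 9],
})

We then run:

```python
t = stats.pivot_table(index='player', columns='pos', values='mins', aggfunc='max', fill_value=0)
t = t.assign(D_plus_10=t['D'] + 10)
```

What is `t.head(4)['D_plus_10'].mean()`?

pivot: rows=player, cols=pos, max(mins):
pos      C   D   F  G  M
player                  
Fay      0   0   0  2  0
Jon      0   0   0  0  4
Nora    35  37  19  0  0
Omar     0   0   0  0  3
Pia     47   0  40  0  0
add column D_plus_10 = t['D'] + 10:
pos      C   D   F  G  M  D_plus_10
player                             
Fay      0   0   0  2  0         10
Jon      0   0   0  0  4         10
Nora    35  37  19  0  0         47
Omar     0   0   0  0  3         10
Pia     47   0  40  0  0         10
take first 4 rows:
pos      C   D   F  G  M  D_plus_10
player                             
Fay      0   0   0  2  0         10
Jon      0   0   0  0  4         10
Nora    35  37  19  0  0         47
Omar     0   0   0  0  3         10
So mean() = 19.25.

19.25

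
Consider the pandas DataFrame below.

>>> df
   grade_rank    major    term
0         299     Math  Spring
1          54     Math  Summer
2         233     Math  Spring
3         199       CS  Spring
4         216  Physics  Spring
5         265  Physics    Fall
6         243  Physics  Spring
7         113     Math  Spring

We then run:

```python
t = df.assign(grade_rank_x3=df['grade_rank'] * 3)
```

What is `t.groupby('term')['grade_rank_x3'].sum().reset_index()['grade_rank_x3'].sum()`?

add column grade_rank_x3 = df['grade_rank'] * 3:
   grade_rank    major    term  grade_rank_x3
0         299     Math  Spring            897
1          54     Math  Summer            162
2         233     Math  Spring            699
3         199       CS  Spring            597
4         216  Physics  Spring            648
5         265  Physics    Fall            795
6         243  Physics  Spring            729
7         113     Math  Spring            339
group by term, sum of grade_rank_x3:
term
Fall       795
Spring    3909
Summer     162
Name: grade_rank_x3, dtype: int64
reset_index():
     term  grade_rank_x3
0    Fall            795
1  Spring           3909
2  Summer            162

4866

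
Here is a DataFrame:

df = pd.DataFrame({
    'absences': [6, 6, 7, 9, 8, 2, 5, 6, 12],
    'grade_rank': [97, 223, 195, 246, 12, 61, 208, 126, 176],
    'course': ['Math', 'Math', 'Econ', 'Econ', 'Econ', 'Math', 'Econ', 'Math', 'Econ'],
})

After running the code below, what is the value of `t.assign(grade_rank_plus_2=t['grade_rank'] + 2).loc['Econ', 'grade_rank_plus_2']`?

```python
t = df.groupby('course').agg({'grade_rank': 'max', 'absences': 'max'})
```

group by course: max(grade_rank), max(absences):
        grade_rank  absences
course                      
Econ           246        12
Math           223         6
add column grade_rank_plus_2 = t['grade_rank'] + 2:
        grade_rank  absences  grade_rank_plus_2
course                                         
Econ           246        12                248
Math           223         6                225

248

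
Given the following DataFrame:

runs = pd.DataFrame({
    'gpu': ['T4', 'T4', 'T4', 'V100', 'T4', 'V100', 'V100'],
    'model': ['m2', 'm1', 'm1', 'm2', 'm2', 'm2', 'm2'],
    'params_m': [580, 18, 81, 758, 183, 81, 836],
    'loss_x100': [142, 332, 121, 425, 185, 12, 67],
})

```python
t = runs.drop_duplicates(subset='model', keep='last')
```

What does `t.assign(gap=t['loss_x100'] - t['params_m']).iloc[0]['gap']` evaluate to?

40

drop duplicate model (keep=last):
    gpu model  params_m  loss_x100
2    T4    m1        81        121
6  V100    m2       836         67
add column gap = t['loss_x100'] - t['params_m']:
    gpu model  params_m  loss_x100  gap
2    T4    m1        81        121   40
6  V100    m2       836         67 -769
Finally, value at position 0, column 'gap' = 40.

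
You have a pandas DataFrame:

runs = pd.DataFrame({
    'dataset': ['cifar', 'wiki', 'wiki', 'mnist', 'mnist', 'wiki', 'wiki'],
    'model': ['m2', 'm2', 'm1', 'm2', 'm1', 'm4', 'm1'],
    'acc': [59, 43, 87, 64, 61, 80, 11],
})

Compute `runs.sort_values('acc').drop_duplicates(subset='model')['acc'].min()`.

sort by acc:
  dataset model  acc
6    wiki    m1   11
1    wiki    m2   43
0   cifar    m2   59
4   mnist    m1   61
3   mnist    m2   64
5    wiki    m4   80
2    wiki    m1   87
drop duplicate model (keep=first):
  dataset model  acc
6    wiki    m1   11
1    wiki    m2   43
5    wiki    m4   80

11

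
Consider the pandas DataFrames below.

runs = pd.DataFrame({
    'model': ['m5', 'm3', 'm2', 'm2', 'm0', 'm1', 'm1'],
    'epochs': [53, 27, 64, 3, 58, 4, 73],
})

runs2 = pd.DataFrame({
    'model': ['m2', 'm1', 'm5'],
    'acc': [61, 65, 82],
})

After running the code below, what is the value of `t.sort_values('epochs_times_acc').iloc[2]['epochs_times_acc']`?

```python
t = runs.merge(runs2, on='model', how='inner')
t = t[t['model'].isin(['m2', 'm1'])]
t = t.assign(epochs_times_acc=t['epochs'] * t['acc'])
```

merge on 'model' (how='inner') → 5 rows:
  model  epochs  acc
0    m5      53   82
1    m2      64   61
2    m2       3   61
3    m1       4   65
4    m1      73   65
filter rows where model in ['m2', 'm1']:
  model  epochs  acc
1    m2      64   61
2    m2       3   61
3    m1       4   65
4    m1      73   65
add column epochs_times_acc = t['epochs'] * t['acc']:
  model  epochs  acc  epochs_times_acc
1    m2      64   61              3904
2    m2       3   61               183
3    m1       4   65               260
4    m1      73   65              4745
sort by epochs_times_acc:
  model  epochs  acc  epochs_times_acc
2    m2       3   61               183
3    m1       4   65               260
1    m2      64   61              3904
4    m1      73   65              4745

3904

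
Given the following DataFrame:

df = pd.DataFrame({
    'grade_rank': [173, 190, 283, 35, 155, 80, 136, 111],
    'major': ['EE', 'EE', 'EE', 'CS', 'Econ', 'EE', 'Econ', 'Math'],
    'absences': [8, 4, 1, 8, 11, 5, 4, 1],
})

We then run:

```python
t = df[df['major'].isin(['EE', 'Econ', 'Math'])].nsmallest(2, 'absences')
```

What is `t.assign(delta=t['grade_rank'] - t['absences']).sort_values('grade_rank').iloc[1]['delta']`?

filter rows where major in ['EE', 'Econ', 'Math']:
   grade_rank major  absences
0         173    EE         8
1         190    EE         4
2         283    EE         1
4         155  Econ        11
5          80    EE         5
6         136  Econ         4
7         111  Math         1
take 2 rows with smallest absences:
   grade_rank major  absences
2         283    EE         1
7         111  Math         1
add column delta = t['grade_rank'] - t['absences']:
   grade_rank major  absences  delta
2         283    EE         1    282
7         111  Math         1    110
sort by grade_rank:
   grade_rank major  absences  delta
7         111  Math         1    110
2         283    EE         1    282
Finally, value at position 1, column 'delta' = 282.

282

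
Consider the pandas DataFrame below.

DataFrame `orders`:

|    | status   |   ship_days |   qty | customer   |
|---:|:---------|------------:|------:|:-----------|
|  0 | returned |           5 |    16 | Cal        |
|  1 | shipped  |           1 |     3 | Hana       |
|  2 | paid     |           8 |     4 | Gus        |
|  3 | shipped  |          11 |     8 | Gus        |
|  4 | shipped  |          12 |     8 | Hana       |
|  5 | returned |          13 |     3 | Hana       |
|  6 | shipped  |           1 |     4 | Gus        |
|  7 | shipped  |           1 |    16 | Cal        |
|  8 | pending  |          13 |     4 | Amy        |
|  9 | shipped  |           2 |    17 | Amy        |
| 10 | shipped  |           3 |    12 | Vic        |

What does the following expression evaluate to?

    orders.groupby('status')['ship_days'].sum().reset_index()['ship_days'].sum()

group by status, sum of ship_days:
status
paid         8
pending     13
returned    18
shipped     31
Name: ship_days, dtype: int64
reset_index():
     status  ship_days
0      paid          8
1   pending         13
2  returned         18
3   shipped         31
Taking the sum of column 'ship_days' gives 70.

70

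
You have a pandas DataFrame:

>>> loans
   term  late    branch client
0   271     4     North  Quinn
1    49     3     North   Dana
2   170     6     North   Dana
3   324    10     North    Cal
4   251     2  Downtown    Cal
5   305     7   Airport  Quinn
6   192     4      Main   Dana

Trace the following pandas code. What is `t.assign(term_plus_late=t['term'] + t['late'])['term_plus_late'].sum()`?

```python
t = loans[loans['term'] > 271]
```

filter rows where term > 271:
   term  late   branch client
3   324    10    North    Cal
5   305     7  Airport  Quinn
add column term_plus_late = t['term'] + t['late']:
   term  late   branch client  term_plus_late
3   324    10    North    Cal             334
5   305     7  Airport  Quinn             312
So sum() = 646.

646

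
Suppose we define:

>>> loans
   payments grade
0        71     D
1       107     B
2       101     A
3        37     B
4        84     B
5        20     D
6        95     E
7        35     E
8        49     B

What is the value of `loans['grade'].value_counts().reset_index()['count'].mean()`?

value_counts of grade:
grade
B    4
D    2
E    2
A    1
Name: count, dtype: int64
reset_index():
  grade  count
0     B      4
1     D      2
2     E      2
3     A      1
Reading off the mean of column 'count', we get 2.25.

2.25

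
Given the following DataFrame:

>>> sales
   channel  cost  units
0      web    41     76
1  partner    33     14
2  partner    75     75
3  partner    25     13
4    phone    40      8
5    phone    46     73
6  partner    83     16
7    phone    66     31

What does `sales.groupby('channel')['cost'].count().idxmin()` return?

group by channel, count of cost:
channel
partner    4
phone      3
web        1
Name: cost, dtype: int64
Finally, label with the smallest value = web.

web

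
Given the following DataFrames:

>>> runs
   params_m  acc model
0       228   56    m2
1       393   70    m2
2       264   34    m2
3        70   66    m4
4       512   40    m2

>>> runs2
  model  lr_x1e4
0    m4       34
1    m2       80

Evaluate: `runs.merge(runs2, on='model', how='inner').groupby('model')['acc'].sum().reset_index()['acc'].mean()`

merge on 'model' (how='inner') → 5 rows:
   params_m  acc model  lr_x1e4
0       228   56    m2       80
1       393   70    m2       80
2       264   34    m2       80
3        70   66    m4       34
4       512   40    m2       80
group by model, sum of acc:
model
m2    200
m4     66
Name: acc, dtype: int64
reset_index():
  model  acc
0    m2  200
1    m4   66
So mean() = 133.0.

133.0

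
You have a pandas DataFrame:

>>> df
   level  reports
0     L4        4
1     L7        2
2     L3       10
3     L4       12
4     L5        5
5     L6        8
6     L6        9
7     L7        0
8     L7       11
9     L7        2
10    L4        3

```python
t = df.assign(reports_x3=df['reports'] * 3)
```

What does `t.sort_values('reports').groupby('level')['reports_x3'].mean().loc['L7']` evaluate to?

add column reports_x3 = df['reports'] * 3:
   level  reports  reports_x3
0     L4        4          12
1     L7        2           6
2     L3       10          30
3     L4       12          36
4     L5        5          15
5     L6        8          24
6     L6        9          27
7     L7        0           0
8     L7       11          33
9     L7        2           6
10    L4        3           9
sort by reports:
   level  reports  reports_x3
7     L7        0           0
1     L7        2           6
9     L7        2           6
10    L4        3           9
0     L4        4          12
4     L5        5          15
5     L6        8          24
6     L6        9          27
2     L3       10          30
8     L7       11          33
3     L4       12          36
group by level, mean of reports_x3:
level
L3    30.00
L4    19.00
L5    15.00
L6    25.50
L7    11.25
Name: reports_x3, dtype: float64

11.25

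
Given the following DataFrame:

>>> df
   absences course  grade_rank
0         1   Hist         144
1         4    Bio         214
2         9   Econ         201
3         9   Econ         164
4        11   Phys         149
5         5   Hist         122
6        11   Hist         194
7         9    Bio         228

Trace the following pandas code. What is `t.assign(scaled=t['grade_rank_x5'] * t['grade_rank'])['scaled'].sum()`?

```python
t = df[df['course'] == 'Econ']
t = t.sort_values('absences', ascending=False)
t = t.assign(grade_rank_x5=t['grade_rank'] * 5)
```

filter rows where course == 'Econ':
   absences course  grade_rank
2         9   Econ         201
3         9   Econ         164
sort by absences descending:
   absences course  grade_rank
2         9   Econ         201
3         9   Econ         164
add column grade_rank_x5 = t['grade_rank'] * 5:
   absences course  grade_rank  grade_rank_x5
2         9   Econ         201           1005
3         9   Econ         164            820
add column scaled = t['grade_rank_x5'] * t['grade_rank']:
   absences course  grade_rank  grade_rank_x5  scaled
2         9   Econ         201           1005  202005
3         9   Econ         164            820  134480
Then the sum of column 'scaled': 336485

336485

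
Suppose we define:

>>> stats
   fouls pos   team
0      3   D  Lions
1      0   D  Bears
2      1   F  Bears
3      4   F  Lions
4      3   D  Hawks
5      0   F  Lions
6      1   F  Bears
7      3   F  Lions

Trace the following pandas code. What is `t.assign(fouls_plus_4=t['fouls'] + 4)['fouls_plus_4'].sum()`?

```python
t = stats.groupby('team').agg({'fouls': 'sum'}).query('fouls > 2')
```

group by team, sum of fouls:
       fouls
team        
Bears      2
Hawks      3
Lions     10
filter rows where fouls > 2:
       fouls
team        
Hawks      3
Lions     10
add column fouls_plus_4 = t['fouls'] + 4:
       fouls  fouls_plus_4
team                      
Hawks      3             7
Lions     10            14

21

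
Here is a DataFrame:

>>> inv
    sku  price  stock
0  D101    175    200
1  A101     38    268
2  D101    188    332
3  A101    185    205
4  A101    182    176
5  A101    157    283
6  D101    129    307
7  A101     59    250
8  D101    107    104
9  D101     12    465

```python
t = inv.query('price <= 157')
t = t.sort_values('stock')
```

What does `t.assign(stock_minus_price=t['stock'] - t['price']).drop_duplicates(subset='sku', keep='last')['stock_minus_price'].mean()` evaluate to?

filter rows where price <= 157:
    sku  price  stock
1  A101     38    268
5  A101    157    283
6  D101    129    307
7  A101     59    250
8  D101    107    104
9  D101     12    465
sort by stock:
    sku  price  stock
8  D101    107    104
7  A101     59    250
1  A101     38    268
5  A101    157    283
6  D101    129    307
9  D101     12    465
add column stock_minus_price = t['stock'] - t['price']:
    sku  price  stock  stock_minus_price
8  D101    107    104                 -3
7  A101     59    250                191
1  A101     38    268                230
5  A101    157    283                126
6  D101    129    307                178
9  D101     12    465                453
drop duplicate sku (keep=last):
    sku  price  stock  stock_minus_price
5  A101    157    283                126
9  D101     12    465                453
Hence 289.5.

289.5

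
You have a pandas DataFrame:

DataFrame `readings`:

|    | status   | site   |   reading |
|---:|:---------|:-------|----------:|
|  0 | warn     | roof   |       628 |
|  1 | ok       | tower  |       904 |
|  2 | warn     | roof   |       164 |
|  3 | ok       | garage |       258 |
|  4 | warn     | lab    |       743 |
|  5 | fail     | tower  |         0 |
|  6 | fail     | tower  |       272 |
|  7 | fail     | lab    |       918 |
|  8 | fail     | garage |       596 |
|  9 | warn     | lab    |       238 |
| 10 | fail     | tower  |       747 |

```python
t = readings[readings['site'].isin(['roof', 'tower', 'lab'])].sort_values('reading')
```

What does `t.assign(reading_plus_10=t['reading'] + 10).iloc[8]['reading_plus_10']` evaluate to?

filter rows where site in ['roof', 'tower', 'lab']:
   status   site  reading
0    warn   roof      628
1      ok  tower      904
2    warn   roof      164
4    warn    lab      743
5    fail  tower        0
6    fail  tower      272
7    fail    lab      918
9    warn    lab      238
10   fail  tower      747
sort by reading:
   status   site  reading
5    fail  tower        0
2    warn   roof      164
9    warn    lab      238
6    fail  tower      272
0    warn   roof      628
4    warn    lab      743
10   fail  tower      747
1      ok  tower      904
7    fail    lab      918
add column reading_plus_10 = t['reading'] + 10:
   status   site  reading  reading_plus_10
5    fail  tower        0               10
2    warn   roof      164              174
9    warn    lab      238              248
6    fail  tower      272              282
0    warn   roof      628              638
4    warn    lab      743              753
10   fail  tower      747              757
1      ok  tower      904              914
7    fail    lab      918              928
The value at position 8, column 'reading_plus_10' is 928.

928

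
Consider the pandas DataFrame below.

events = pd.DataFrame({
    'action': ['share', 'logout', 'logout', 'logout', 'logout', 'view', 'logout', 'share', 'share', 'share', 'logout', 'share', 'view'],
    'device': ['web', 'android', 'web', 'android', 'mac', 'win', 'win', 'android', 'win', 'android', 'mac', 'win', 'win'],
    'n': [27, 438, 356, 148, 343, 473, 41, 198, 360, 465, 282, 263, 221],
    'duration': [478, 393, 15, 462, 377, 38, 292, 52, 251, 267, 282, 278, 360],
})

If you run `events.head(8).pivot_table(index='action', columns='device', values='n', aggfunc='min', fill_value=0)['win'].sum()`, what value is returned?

514

take first 8 rows:
   action   device    n  duration
0   share      web   27       478
1  logout  android  438       393
2  logout      web  356        15
3  logout  android  148       462
4  logout      mac  343       377
5    view      win  473        38
6  logout      win   41       292
7   share  android  198        52
pivot: rows=action, cols=device, min(n):
device  android  mac  web  win
action                        
logout      148  343  356   41
share       198    0   27    0
view          0    0    0  473
Finally, sum of column 'win' = 514.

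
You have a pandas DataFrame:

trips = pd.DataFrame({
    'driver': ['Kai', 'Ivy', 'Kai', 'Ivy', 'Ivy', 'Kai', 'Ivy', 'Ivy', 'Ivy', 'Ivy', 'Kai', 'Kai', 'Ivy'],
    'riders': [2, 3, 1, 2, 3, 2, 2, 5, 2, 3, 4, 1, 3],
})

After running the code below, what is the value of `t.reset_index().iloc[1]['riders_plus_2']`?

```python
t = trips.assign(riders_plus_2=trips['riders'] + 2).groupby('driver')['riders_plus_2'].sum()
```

20

add column riders_plus_2 = trips['riders'] + 2:
   driver  riders  riders_plus_2
0     Kai       2              4
1     Ivy       3              5
2     Kai       1              3
3     Ivy       2              4
4     Ivy       3              5
5     Kai       2              4
6     Ivy       2              4
7     Ivy       5              7
8     Ivy       2              4
9     Ivy       3              5
10    Kai       4              6
11    Kai       1              3
12    Ivy       3              5
group by driver, sum of riders_plus_2:
driver
Ivy    39
Kai    20
Name: riders_plus_2, dtype: int64
reset_index():
  driver  riders_plus_2
0    Ivy             39
1    Kai             20
Reading off the value at position 1, column 'riders_plus_2', we get 20.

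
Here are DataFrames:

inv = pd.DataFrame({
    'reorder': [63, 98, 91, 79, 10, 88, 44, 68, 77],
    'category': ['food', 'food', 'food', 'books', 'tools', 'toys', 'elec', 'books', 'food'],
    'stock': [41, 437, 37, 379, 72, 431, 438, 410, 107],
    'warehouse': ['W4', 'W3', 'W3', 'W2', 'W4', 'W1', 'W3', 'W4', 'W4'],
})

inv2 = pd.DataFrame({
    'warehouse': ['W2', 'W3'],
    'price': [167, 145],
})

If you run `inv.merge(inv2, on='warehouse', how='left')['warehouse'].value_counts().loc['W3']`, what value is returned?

3

merge on 'warehouse' (how='left') → 9 rows:
   reorder category  stock warehouse  price
0       63     food     41        W4    NaN
1       98     food    437        W3  145.0
2       91     food     37        W3  145.0
3       79    books    379        W2  167.0
4       10    tools     72        W4    NaN
5       88     toys    431        W1    NaN
6       44     elec    438        W3  145.0
7       68    books    410        W4    NaN
8       77     food    107        W4    NaN
value_counts of warehouse:
warehouse
W4    4
W3    3
W2    1
W1    1
Name: count, dtype: int64
value at index 'W3' → 3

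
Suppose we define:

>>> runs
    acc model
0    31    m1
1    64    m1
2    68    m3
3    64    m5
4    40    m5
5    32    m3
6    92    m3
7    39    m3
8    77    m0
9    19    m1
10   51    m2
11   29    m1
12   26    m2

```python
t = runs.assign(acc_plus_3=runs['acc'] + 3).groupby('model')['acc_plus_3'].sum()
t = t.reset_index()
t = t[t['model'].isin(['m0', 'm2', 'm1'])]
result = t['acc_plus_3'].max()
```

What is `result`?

add column acc_plus_3 = runs['acc'] + 3:
    acc model  acc_plus_3
0    31    m1          34
1    64    m1          67
2    68    m3          71
3    64    m5          67
4    40    m5          43
5    32    m3          35
6    92    m3          95
7    39    m3          42
8    77    m0          80
9    19    m1          22
10   51    m2          54
11   29    m1          32
12   26    m2          29
group by model, sum of acc_plus_3:
model
m0     80
m1    155
m2     83
m3    243
m5    110
Name: acc_plus_3, dtype: int64
reset_index():
  model  acc_plus_3
0    m0          80
1    m1         155
2    m2          83
3    m3         243
4    m5         110
filter rows where model in ['m0', 'm2', 'm1']:
  model  acc_plus_3
0    m0          80
1    m1         155
2    m2          83
Reading off the max of column 'acc_plus_3', we get 155.

155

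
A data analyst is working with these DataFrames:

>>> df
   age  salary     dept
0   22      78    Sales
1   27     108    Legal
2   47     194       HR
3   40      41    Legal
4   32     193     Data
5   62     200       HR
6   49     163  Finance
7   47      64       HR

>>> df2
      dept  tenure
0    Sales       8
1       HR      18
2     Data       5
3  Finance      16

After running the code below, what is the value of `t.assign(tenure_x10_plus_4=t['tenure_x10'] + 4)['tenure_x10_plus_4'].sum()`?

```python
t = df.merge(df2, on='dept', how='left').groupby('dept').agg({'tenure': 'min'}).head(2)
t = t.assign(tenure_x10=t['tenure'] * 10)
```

merge on 'dept' (how='left') → 8 rows:
   age  salary     dept  tenure
0   22      78    Sales     8.0
1   27     108    Legal     NaN
2   47     194       HR    18.0
3   40      41    Legal     NaN
4   32     193     Data     5.0
5   62     200       HR    18.0
6   49     163  Finance    16.0
7   47      64       HR    18.0
group by dept, min of tenure:
         tenure
dept           
Data        5.0
Finance    16.0
HR         18.0
Legal       NaN
Sales       8.0
take first 2 rows:
         tenure
dept           
Data        5.0
Finance    16.0
add column tenure_x10 = t['tenure'] * 10:
         tenure  tenure_x10
dept                       
Data        5.0        50.0
Finance    16.0       160.0
add column tenure_x10_plus_4 = t['tenure_x10'] + 4:
         tenure  tenure_x10  tenure_x10_plus_4
dept                                          
Data        5.0        50.0               54.0
Finance    16.0       160.0              164.0
Finally, sum of column 'tenure_x10_plus_4' = 218.0.

218.0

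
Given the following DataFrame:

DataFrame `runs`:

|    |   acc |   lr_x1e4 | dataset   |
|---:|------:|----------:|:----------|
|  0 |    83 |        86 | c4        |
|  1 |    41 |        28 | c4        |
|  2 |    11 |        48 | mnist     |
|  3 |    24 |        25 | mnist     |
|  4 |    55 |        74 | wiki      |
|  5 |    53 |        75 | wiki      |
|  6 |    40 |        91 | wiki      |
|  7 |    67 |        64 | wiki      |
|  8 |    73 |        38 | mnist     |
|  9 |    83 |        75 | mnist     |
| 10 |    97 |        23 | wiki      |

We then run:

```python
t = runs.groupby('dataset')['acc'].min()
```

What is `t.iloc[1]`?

11

group by dataset, min of acc:
dataset
c4       41
mnist    11
wiki     40
Name: acc, dtype: int64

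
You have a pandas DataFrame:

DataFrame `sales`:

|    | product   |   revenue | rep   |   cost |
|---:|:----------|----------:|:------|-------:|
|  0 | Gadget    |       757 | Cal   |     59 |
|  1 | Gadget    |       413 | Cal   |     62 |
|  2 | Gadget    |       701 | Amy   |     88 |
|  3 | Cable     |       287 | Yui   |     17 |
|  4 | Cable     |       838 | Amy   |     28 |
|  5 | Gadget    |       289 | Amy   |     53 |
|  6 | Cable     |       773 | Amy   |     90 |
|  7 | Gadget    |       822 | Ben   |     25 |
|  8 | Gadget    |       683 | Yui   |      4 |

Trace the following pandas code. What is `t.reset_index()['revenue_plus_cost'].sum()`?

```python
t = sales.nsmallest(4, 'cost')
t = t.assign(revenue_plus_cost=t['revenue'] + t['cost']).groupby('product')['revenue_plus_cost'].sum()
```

2704

take 4 rows with smallest cost:
  product  revenue  rep  cost
8  Gadget      683  Yui     4
3   Cable      287  Yui    17
7  Gadget      822  Ben    25
4   Cable      838  Amy    28
add column revenue_plus_cost = t['revenue'] + t['cost']:
  product  revenue  rep  cost  revenue_plus_cost
8  Gadget      683  Yui     4                687
3   Cable      287  Yui    17                304
7  Gadget      822  Ben    25                847
4   Cable      838  Amy    28                866
group by product, sum of revenue_plus_cost:
product
Cable     1170
Gadget    1534
Name: revenue_plus_cost, dtype: int64
reset_index():
  product  revenue_plus_cost
0   Cable               1170
1  Gadget               1534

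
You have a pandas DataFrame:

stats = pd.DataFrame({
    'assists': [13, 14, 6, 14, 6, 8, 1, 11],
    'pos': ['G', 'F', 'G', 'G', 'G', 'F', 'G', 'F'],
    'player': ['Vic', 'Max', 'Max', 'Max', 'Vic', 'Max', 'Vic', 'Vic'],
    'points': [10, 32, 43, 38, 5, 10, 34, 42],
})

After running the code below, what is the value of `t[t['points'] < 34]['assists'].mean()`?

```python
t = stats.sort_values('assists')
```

10.25

sort by assists:
   assists pos player  points
6        1   G    Vic      34
2        6   G    Max      43
4        6   G    Vic       5
5        8   F    Max      10
7       11   F    Vic      42
0       13   G    Vic      10
1       14   F    Max      32
3       14   G    Max      38
filter rows where points < 34:
   assists pos player  points
4        6   G    Vic       5
5        8   F    Max      10
0       13   G    Vic      10
1       14   F    Max      32
mean of column 'assists' → 10.25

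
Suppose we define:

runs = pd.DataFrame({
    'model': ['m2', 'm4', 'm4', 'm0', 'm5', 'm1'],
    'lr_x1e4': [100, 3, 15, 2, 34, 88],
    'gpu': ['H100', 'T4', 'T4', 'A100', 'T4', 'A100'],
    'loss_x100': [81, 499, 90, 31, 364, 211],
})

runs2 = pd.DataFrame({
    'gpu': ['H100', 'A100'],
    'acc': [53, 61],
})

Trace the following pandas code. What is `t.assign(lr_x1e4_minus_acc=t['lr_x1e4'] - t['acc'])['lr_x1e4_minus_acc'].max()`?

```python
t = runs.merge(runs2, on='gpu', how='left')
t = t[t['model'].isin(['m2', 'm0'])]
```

47.0

merge on 'gpu' (how='left') → 6 rows:
  model  lr_x1e4   gpu  loss_x100   acc
0    m2      100  H100         81  53.0
1    m4        3    T4        499   NaN
2    m4       15    T4         90   NaN
3    m0        2  A100         31  61.0
4    m5       34    T4        364   NaN
5    m1       88  A100        211  61.0
filter rows where model in ['m2', 'm0']:
  model  lr_x1e4   gpu  loss_x100   acc
0    m2      100  H100         81  53.0
3    m0        2  A100         31  61.0
add column lr_x1e4_minus_acc = t['lr_x1e4'] - t['acc']:
  model  lr_x1e4   gpu  loss_x100   acc  lr_x1e4_minus_acc
0    m2      100  H100         81  53.0               47.0
3    m0        2  A100         31  61.0              -59.0
max of column 'lr_x1e4_minus_acc' → 47.0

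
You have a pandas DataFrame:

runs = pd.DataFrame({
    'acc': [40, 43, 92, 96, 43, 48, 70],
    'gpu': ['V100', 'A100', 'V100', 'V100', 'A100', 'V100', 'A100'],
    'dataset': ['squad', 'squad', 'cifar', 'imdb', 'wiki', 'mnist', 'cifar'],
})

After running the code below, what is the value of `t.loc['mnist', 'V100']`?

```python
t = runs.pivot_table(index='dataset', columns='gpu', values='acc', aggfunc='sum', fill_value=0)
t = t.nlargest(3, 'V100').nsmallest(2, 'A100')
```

48

pivot: rows=dataset, cols=gpu, sum(acc):
gpu      A100  V100
dataset            
cifar      70    92
imdb        0    96
mnist       0    48
squad      43    40
wiki       43     0
take 3 rows with largest V100:
gpu      A100  V100
dataset            
imdb        0    96
cifar      70    92
mnist       0    48
take 2 rows with smallest A100:
gpu      A100  V100
dataset            
imdb        0    96
mnist       0    48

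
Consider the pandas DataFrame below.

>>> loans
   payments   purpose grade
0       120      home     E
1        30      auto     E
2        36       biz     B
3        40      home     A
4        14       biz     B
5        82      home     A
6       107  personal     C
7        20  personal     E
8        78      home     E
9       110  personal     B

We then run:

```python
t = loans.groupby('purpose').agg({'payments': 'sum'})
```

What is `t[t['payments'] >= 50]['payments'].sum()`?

607

group by purpose, sum of payments:
          payments
purpose           
auto            30
biz             50
home           320
personal       237
filter rows where payments >= 50:
          payments
purpose           
biz             50
home           320
personal       237
sum of column 'payments' → 607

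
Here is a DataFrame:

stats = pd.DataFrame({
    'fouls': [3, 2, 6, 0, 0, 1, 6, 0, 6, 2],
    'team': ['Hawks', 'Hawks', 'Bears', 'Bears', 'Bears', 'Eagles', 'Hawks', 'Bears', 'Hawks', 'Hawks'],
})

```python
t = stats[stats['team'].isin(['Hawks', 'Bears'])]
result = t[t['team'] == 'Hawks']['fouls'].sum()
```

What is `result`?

filter rows where team in ['Hawks', 'Bears']:
   fouls   team
0      3  Hawks
1      2  Hawks
2      6  Bears
3      0  Bears
4      0  Bears
6      6  Hawks
7      0  Bears
8      6  Hawks
9      2  Hawks
filter rows where team == 'Hawks':
   fouls   team
0      3  Hawks
1      2  Hawks
6      6  Hawks
8      6  Hawks
9      2  Hawks

19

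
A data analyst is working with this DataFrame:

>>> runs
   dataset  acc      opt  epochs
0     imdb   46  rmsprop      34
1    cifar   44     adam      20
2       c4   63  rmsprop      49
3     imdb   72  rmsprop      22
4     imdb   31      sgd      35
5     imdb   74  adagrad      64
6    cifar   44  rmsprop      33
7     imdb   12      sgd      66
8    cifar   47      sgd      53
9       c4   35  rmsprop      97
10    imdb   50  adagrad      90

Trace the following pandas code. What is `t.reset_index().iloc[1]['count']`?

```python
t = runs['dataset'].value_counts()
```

3

value_counts of dataset:
dataset
imdb     6
cifar    3
c4       2
Name: count, dtype: int64
reset_index():
  dataset  count
0    imdb      6
1   cifar      3
2      c4      2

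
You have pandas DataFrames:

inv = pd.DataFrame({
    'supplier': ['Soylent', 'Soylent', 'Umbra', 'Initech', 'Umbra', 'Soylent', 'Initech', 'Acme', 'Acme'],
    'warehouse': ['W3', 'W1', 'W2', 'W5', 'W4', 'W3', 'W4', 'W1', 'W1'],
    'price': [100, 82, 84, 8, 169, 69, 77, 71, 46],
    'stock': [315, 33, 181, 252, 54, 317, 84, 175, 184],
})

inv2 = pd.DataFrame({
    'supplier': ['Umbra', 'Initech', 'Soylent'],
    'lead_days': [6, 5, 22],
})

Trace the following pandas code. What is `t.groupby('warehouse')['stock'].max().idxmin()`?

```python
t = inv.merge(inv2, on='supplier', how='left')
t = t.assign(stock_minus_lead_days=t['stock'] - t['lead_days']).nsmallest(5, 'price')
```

W4

merge on 'supplier' (how='left') → 9 rows:
  supplier warehouse  price  stock  lead_days
0  Soylent        W3    100    315       22.0
1  Soylent        W1     82     33       22.0
2    Umbra        W2     84    181        6.0
3  Initech        W5      8    252        5.0
4    Umbra        W4    169     54        6.0
5  Soylent        W3     69    317       22.0
6  Initech        W4     77     84        5.0
7     Acme        W1     71    175        NaN
8     Acme        W1     46    184        NaN
add column stock_minus_lead_days = t['stock'] - t['lead_days']:
  supplier warehouse  price  stock  lead_days  stock_minus_lead_days
0  Soylent        W3    100    315       22.0                  293.0
1  Soylent        W1     82     33       22.0                   11.0
2    Umbra        W2     84    181        6.0                  175.0
3  Initech        W5      8    252        5.0                  247.0
4    Umbra        W4    169     54        6.0                   48.0
5  Soylent        W3     69    317       22.0                  295.0
6  Initech        W4     77     84        5.0                   79.0
7     Acme        W1     71    175        NaN                    NaN
8     Acme        W1     46    184        NaN                    NaN
take 5 rows with smallest price:
  supplier warehouse  price  stock  lead_days  stock_minus_lead_days
3  Initech        W5      8    252        5.0                  247.0
8     Acme        W1     46    184        NaN                    NaN
5  Soylent        W3     69    317       22.0                  295.0
7     Acme        W1     71    175        NaN                    NaN
6  Initech        W4     77     84        5.0                   79.0
group by warehouse, max of stock:
warehouse
W1    184
W3    317
W4     84
W5    252
Name: stock, dtype: int64
Finally, label with the smallest value = W4.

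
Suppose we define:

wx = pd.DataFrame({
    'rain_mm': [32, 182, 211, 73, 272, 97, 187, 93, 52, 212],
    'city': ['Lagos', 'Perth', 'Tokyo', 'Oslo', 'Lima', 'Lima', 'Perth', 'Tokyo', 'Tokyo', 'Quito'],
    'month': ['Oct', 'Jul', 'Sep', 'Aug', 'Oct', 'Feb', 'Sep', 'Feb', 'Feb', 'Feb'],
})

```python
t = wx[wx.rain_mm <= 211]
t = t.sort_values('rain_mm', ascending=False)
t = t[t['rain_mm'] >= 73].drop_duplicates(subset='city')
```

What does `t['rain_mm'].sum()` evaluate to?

filter rows where rain_mm <= 211:
   rain_mm   city month
0       32  Lagos   Oct
1      182  Perth   Jul
2      211  Tokyo   Sep
3       73   Oslo   Aug
5       97   Lima   Feb
6      187  Perth   Sep
7       93  Tokyo   Feb
8       52  Tokyo   Feb
sort by rain_mm descending:
   rain_mm   city month
2      211  Tokyo   Sep
6      187  Perth   Sep
1      182  Perth   Jul
5       97   Lima   Feb
7       93  Tokyo   Feb
3       73   Oslo   Aug
8       52  Tokyo   Feb
0       32  Lagos   Oct
filter rows where rain_mm >= 73:
   rain_mm   city month
2      211  Tokyo   Sep
6      187  Perth   Sep
1      182  Perth   Jul
5       97   Lima   Feb
7       93  Tokyo   Feb
3       73   Oslo   Aug
drop duplicate city (keep=first):
   rain_mm   city month
2      211  Tokyo   Sep
6      187  Perth   Sep
5       97   Lima   Feb
3       73   Oslo   Aug

568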